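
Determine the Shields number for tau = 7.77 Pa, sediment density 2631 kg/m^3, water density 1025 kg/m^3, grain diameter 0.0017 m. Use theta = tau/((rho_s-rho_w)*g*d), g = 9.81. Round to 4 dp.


theta = tau / ((rho_s - rho_w) * g * d)
rho_s - rho_w = 2631 - 1025 = 1606
Denominator = 1606 * 9.81 * 0.0017 = 26.783262
theta = 7.77 / 26.783262
theta = 0.2901

0.2901


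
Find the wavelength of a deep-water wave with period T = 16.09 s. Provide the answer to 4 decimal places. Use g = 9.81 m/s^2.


L0 = g * T^2 / (2 * pi)
L0 = 9.81 * 16.09^2 / (2 * pi)
L0 = 9.81 * 258.8881 / 6.28319
L0 = 2539.6923 / 6.28319
L0 = 404.2046 m

404.2046


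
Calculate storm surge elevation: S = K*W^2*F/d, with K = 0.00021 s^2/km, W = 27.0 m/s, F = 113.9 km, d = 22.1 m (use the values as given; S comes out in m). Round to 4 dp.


S = K * W^2 * F / d
W^2 = 27.0^2 = 729.00
S = 0.00021 * 729.00 * 113.9 / 22.1
Numerator = 0.00021 * 729.00 * 113.9 = 17.436951
S = 17.436951 / 22.1 = 0.7890 m

0.7890


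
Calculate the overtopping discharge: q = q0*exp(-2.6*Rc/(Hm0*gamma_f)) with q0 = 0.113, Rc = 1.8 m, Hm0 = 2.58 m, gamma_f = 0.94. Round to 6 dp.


q = q0 * exp(-2.6 * Rc / (Hm0 * gamma_f))
Exponent = -2.6 * 1.8 / (2.58 * 0.94)
= -2.6 * 1.8 / 2.4252
= -1.929738
exp(-1.929738) = 0.145186
q = 0.113 * 0.145186
q = 0.016406 m^3/s/m

0.016406


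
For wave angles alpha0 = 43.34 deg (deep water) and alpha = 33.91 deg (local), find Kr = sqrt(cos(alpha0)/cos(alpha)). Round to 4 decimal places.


Kr = sqrt(cos(alpha0) / cos(alpha))
cos(43.34) = 0.727294
cos(33.91) = 0.829915
Kr = sqrt(0.727294 / 0.829915)
Kr = sqrt(0.876347)
Kr = 0.9361

0.9361


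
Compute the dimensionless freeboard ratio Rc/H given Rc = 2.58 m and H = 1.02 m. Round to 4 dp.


Relative freeboard = Rc / H
= 2.58 / 1.02
= 2.5294

2.5294


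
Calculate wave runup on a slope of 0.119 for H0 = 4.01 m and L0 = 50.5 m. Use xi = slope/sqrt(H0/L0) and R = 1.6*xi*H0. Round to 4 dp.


xi = slope / sqrt(H0/L0)
H0/L0 = 4.01/50.5 = 0.079406
sqrt(0.079406) = 0.281791
xi = 0.119 / 0.281791 = 0.422299
R = 1.6 * xi * H0 = 1.6 * 0.422299 * 4.01
R = 2.7095 m

2.7095


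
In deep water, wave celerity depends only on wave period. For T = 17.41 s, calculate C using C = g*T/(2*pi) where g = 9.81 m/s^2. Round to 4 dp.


We use the deep-water celerity formula:
C = g * T / (2 * pi)
C = 9.81 * 17.41 / (2 * 3.14159...)
C = 170.792100 / 6.283185
C = 27.1824 m/s

27.1824


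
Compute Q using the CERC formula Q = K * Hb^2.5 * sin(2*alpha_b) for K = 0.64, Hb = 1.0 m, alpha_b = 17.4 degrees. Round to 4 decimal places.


Q = K * Hb^2.5 * sin(2 * alpha_b)
Hb^2.5 = 1.0^2.5 = 1.000000
sin(2 * 17.4) = sin(34.8) = 0.570714
Q = 0.64 * 1.000000 * 0.570714
Q = 0.3653 m^3/s

0.3653


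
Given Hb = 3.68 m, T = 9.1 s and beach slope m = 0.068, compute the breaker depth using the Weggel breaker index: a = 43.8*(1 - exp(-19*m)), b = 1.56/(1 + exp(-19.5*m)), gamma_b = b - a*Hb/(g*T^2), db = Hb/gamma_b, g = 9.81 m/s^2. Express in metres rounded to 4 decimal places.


a = 43.8 * (1 - exp(-19 * m))
exp(-19 * 0.068) = exp(-1.2920) = 0.274721
a = 43.8 * (1 - 0.274721) = 31.767229
b = 1.56 / (1 + exp(-19.5 * m))
exp(-19.5 * 0.068) = exp(-1.3260) = 0.265537
b = 1.56 / (1 + 0.265537) = 1.232678
Hb / (g * T^2) = 3.68 / (9.81 * 9.1^2) = 3.68 / 812.3661 = 0.00452998
gamma_b = b - a * Hb/(g*T^2) = 1.232678 - 31.767229 * 0.00452998 = 1.088773
db = Hb / gamma_b = 3.68 / 1.088773
db = 3.3800 m

3.3800


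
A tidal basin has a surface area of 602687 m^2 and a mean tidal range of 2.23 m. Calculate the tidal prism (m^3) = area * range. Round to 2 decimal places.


Tidal prism = Area * Tidal range
P = 602687 * 2.23
P = 1343992.01 m^3

1343992.01


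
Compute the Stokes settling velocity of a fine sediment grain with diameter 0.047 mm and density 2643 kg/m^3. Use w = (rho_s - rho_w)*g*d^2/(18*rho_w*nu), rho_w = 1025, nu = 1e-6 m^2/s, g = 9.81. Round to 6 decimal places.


w = (rho_s - rho_w) * g * d^2 / (18 * rho_w * nu)
d = 0.047 mm = 0.000047 m
rho_s - rho_w = 2643 - 1025 = 1618
Numerator = 1618 * 9.81 * (0.000047)^2 = 0.000035062529
Denominator = 18 * 1025 * 1e-6 = 0.018450
w = 0.001900 m/s

0.001900


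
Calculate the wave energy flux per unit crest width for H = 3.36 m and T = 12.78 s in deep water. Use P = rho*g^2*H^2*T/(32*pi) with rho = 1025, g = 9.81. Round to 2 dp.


P = rho * g^2 * H^2 * T / (32 * pi)
P = 1025 * 9.81^2 * 3.36^2 * 12.78 / (32 * pi)
P = 1025 * 96.2361 * 11.2896 * 12.78 / 100.53096
P = 141570.07 W/m

141570.07


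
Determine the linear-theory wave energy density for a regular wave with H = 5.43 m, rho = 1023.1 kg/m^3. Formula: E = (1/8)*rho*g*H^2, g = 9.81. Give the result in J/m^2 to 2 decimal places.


E = (1/8) * rho * g * H^2
E = (1/8) * 1023.1 * 9.81 * 5.43^2
E = 0.125 * 1023.1 * 9.81 * 29.4849
E = 36991.06 J/m^2

36991.06


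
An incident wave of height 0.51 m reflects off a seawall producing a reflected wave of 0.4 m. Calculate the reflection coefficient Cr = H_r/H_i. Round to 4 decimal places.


Cr = H_r / H_i
Cr = 0.4 / 0.51
Cr = 0.7843

0.7843


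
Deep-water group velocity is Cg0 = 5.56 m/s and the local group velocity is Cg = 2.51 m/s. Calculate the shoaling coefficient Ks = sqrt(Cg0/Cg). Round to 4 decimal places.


Ks = sqrt(Cg0 / Cg)
Ks = sqrt(5.56 / 2.51)
Ks = sqrt(2.2151)
Ks = 1.4883

1.4883


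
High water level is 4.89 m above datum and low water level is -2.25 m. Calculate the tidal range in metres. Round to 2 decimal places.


Tidal range = High water - Low water
Tidal range = 4.89 - (-2.25)
Tidal range = 7.14 m

7.14


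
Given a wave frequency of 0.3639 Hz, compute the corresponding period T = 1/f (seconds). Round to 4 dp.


T = 1 / f
T = 1 / 0.3639
T = 2.7480 s

2.7480


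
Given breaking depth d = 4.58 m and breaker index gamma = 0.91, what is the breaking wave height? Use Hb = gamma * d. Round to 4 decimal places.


Hb = gamma * d
Hb = 0.91 * 4.58
Hb = 4.1678 m

4.1678


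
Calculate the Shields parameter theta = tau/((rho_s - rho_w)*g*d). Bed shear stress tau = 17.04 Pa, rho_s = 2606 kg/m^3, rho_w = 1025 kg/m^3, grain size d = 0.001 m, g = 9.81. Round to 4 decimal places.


theta = tau / ((rho_s - rho_w) * g * d)
rho_s - rho_w = 2606 - 1025 = 1581
Denominator = 1581 * 9.81 * 0.001 = 15.509610
theta = 17.04 / 15.509610
theta = 1.0987

1.0987


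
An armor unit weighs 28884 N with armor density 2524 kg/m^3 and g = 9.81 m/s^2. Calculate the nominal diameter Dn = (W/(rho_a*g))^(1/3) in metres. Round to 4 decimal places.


V = W / (rho_a * g)
V = 28884 / (2524 * 9.81)
V = 28884 / 24760.44
V = 1.166538 m^3
Dn = V^(1/3) = 1.166538^(1/3)
Dn = 1.0527 m

1.0527


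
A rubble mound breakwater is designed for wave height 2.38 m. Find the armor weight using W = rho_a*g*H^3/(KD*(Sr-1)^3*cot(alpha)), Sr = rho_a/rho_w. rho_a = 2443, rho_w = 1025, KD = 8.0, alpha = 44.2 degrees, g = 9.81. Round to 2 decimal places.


Sr = rho_a / rho_w = 2443 / 1025 = 2.383415
(Sr - 1) = 1.383415
(Sr - 1)^3 = 2.647629
cot(44.2) = 1 / tan(44.2) = 1 / 0.972458 = 1.028323
Numerator = 2443 * 9.81 * 2.38^3 = 323089.8729
Denominator = 8.0 * 2.647629 * 1.028323 = 21.780932
W = 323089.8729 / 21.780932
W = 14833.61 N

14833.61


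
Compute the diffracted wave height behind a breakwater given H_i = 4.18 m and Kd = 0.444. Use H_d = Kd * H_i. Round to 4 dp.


H_d = Kd * H_i
H_d = 0.444 * 4.18
H_d = 1.8559 m

1.8559


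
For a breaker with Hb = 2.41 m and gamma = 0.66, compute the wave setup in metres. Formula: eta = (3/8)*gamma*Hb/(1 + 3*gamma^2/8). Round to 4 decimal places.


eta = (3/8) * gamma * Hb / (1 + 3*gamma^2/8)
Numerator = (3/8) * 0.66 * 2.41 = 0.596475
Denominator = 1 + 3*0.66^2/8 = 1 + 0.163350 = 1.163350
eta = 0.596475 / 1.163350
eta = 0.5127 m

0.5127


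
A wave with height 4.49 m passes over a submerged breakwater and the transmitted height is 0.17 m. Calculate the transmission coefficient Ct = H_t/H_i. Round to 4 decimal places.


Ct = H_t / H_i
Ct = 0.17 / 4.49
Ct = 0.0379

0.0379


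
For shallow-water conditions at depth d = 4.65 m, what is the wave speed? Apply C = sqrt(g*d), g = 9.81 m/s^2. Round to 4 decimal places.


Using the shallow-water approximation:
C = sqrt(g * d) = sqrt(9.81 * 4.65)
C = sqrt(45.6165)
C = 6.7540 m/s

6.7540


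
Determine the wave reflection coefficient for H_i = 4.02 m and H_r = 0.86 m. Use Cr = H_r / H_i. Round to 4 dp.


Cr = H_r / H_i
Cr = 0.86 / 4.02
Cr = 0.2139

0.2139


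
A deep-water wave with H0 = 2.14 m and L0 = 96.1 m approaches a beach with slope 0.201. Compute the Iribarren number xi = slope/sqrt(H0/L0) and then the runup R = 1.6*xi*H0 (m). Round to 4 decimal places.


xi = slope / sqrt(H0/L0)
H0/L0 = 2.14/96.1 = 0.022268
sqrt(0.022268) = 0.149226
xi = 0.201 / 0.149226 = 1.346948
R = 1.6 * xi * H0 = 1.6 * 1.346948 * 2.14
R = 4.6120 m

4.6120


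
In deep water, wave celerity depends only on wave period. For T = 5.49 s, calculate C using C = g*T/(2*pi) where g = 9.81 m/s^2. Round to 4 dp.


We use the deep-water celerity formula:
C = g * T / (2 * pi)
C = 9.81 * 5.49 / (2 * 3.14159...)
C = 53.856900 / 6.283185
C = 8.5716 m/s

8.5716


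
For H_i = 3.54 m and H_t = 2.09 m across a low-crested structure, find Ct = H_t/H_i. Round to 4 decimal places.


Ct = H_t / H_i
Ct = 2.09 / 3.54
Ct = 0.5904

0.5904


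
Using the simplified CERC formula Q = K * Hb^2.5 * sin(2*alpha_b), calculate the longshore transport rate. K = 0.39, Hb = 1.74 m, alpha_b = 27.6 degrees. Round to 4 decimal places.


Q = K * Hb^2.5 * sin(2 * alpha_b)
Hb^2.5 = 1.74^2.5 = 3.993679
sin(2 * 27.6) = sin(55.2) = 0.821149
Q = 0.39 * 3.993679 * 0.821149
Q = 1.2790 m^3/s

1.2790


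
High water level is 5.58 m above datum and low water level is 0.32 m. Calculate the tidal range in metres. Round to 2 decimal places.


Tidal range = High water - Low water
Tidal range = 5.58 - (0.32)
Tidal range = 5.26 m

5.26


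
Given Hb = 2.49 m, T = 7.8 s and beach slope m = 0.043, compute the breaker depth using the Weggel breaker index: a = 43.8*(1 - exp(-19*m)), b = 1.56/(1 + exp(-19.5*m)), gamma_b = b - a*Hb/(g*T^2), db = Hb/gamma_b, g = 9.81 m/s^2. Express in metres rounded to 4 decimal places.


a = 43.8 * (1 - exp(-19 * m))
exp(-19 * 0.043) = exp(-0.8170) = 0.441755
a = 43.8 * (1 - 0.441755) = 24.451134
b = 1.56 / (1 + exp(-19.5 * m))
exp(-19.5 * 0.043) = exp(-0.8385) = 0.432359
b = 1.56 / (1 + 0.432359) = 1.089113
Hb / (g * T^2) = 2.49 / (9.81 * 7.8^2) = 2.49 / 596.8404 = 0.00417197
gamma_b = b - a * Hb/(g*T^2) = 1.089113 - 24.451134 * 0.00417197 = 0.987103
db = Hb / gamma_b = 2.49 / 0.987103
db = 2.5225 m

2.5225


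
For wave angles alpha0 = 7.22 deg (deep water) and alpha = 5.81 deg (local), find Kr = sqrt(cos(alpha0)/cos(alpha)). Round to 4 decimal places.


Kr = sqrt(cos(alpha0) / cos(alpha))
cos(7.22) = 0.992071
cos(5.81) = 0.994863
Kr = sqrt(0.992071 / 0.994863)
Kr = sqrt(0.997193)
Kr = 0.9986

0.9986


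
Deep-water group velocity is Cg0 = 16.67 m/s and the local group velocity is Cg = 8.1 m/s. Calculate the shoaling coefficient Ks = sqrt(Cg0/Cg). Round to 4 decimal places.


Ks = sqrt(Cg0 / Cg)
Ks = sqrt(16.67 / 8.1)
Ks = sqrt(2.0580)
Ks = 1.4346

1.4346


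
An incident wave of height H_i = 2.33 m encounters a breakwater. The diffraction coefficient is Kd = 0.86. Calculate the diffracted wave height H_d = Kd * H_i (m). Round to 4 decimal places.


H_d = Kd * H_i
H_d = 0.86 * 2.33
H_d = 2.0038 m

2.0038


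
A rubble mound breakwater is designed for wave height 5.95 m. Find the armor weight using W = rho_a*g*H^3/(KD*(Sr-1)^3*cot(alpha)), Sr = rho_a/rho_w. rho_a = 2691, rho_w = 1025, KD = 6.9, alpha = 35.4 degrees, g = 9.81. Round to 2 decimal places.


Sr = rho_a / rho_w = 2691 / 1025 = 2.625366
(Sr - 1) = 1.625366
(Sr - 1)^3 = 4.293915
cot(35.4) = 1 / tan(35.4) = 1 / 0.710663 = 1.407137
Numerator = 2691 * 9.81 * 5.95^3 = 5560752.9681
Denominator = 6.9 * 4.293915 * 1.407137 = 41.690660
W = 5560752.9681 / 41.690660
W = 133381.26 N

133381.26


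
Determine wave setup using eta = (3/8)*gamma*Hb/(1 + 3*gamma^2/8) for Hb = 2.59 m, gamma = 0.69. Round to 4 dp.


eta = (3/8) * gamma * Hb / (1 + 3*gamma^2/8)
Numerator = (3/8) * 0.69 * 2.59 = 0.670162
Denominator = 1 + 3*0.69^2/8 = 1 + 0.178538 = 1.178538
eta = 0.670162 / 1.178538
eta = 0.5686 m

0.5686


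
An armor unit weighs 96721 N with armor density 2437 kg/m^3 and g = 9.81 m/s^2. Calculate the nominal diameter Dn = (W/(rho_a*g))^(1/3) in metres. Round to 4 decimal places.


V = W / (rho_a * g)
V = 96721 / (2437 * 9.81)
V = 96721 / 23906.97
V = 4.045724 m^3
Dn = V^(1/3) = 4.045724^(1/3)
Dn = 1.5934 m

1.5934


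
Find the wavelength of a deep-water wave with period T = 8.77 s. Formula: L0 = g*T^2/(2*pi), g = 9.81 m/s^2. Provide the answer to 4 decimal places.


L0 = g * T^2 / (2 * pi)
L0 = 9.81 * 8.77^2 / (2 * pi)
L0 = 9.81 * 76.9129 / 6.28319
L0 = 754.5155 / 6.28319
L0 = 120.0849 m

120.0849


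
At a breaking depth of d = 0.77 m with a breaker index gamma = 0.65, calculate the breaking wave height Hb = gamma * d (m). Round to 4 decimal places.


Hb = gamma * d
Hb = 0.65 * 0.77
Hb = 0.5005 m

0.5005


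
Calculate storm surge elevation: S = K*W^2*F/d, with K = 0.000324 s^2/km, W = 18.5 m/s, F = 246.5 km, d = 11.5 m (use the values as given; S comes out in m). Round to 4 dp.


S = K * W^2 * F / d
W^2 = 18.5^2 = 342.25
S = 0.000324 * 342.25 * 246.5 / 11.5
Numerator = 0.000324 * 342.25 * 246.5 = 27.334139
S = 27.334139 / 11.5 = 2.3769 m

2.3769


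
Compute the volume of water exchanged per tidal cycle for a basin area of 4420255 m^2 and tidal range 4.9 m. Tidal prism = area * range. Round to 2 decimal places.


Tidal prism = Area * Tidal range
P = 4420255 * 4.9
P = 21659249.50 m^3

21659249.50


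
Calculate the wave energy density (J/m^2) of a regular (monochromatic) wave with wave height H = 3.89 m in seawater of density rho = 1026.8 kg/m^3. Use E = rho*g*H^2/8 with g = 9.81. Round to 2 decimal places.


E = (1/8) * rho * g * H^2
E = (1/8) * 1026.8 * 9.81 * 3.89^2
E = 0.125 * 1026.8 * 9.81 * 15.1321
E = 19053.03 J/m^2

19053.03


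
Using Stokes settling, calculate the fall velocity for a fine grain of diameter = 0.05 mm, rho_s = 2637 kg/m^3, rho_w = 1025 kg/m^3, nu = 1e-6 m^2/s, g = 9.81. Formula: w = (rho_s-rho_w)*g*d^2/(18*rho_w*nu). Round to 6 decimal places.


w = (rho_s - rho_w) * g * d^2 / (18 * rho_w * nu)
d = 0.05 mm = 0.000050 m
rho_s - rho_w = 2637 - 1025 = 1612
Numerator = 1612 * 9.81 * (0.000050)^2 = 0.000039534300
Denominator = 18 * 1025 * 1e-6 = 0.018450
w = 0.002143 m/s

0.002143


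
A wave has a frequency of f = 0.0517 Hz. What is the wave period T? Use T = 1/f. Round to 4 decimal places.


T = 1 / f
T = 1 / 0.0517
T = 19.3424 s

19.3424


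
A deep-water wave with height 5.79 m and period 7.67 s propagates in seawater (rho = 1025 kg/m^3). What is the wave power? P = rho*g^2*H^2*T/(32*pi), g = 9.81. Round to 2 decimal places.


P = rho * g^2 * H^2 * T / (32 * pi)
P = 1025 * 9.81^2 * 5.79^2 * 7.67 / (32 * pi)
P = 1025 * 96.2361 * 33.5241 * 7.67 / 100.53096
P = 252298.41 W/m

252298.41


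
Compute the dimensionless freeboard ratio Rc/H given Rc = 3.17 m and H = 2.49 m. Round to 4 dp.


Relative freeboard = Rc / H
= 3.17 / 2.49
= 1.2731

1.2731


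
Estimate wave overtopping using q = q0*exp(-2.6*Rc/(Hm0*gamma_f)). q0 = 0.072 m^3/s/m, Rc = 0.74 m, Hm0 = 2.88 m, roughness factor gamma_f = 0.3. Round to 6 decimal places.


q = q0 * exp(-2.6 * Rc / (Hm0 * gamma_f))
Exponent = -2.6 * 0.74 / (2.88 * 0.3)
= -2.6 * 0.74 / 0.8640
= -2.226852
exp(-2.226852) = 0.107867
q = 0.072 * 0.107867
q = 0.007766 m^3/s/m

0.007766


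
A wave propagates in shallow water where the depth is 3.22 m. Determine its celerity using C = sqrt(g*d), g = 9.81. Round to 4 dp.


Using the shallow-water approximation:
C = sqrt(g * d) = sqrt(9.81 * 3.22)
C = sqrt(31.5882)
C = 5.6203 m/s

5.6203


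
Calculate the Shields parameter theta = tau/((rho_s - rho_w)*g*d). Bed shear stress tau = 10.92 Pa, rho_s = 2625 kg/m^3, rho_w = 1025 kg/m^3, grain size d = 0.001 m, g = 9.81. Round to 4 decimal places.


theta = tau / ((rho_s - rho_w) * g * d)
rho_s - rho_w = 2625 - 1025 = 1600
Denominator = 1600 * 9.81 * 0.001 = 15.696000
theta = 10.92 / 15.696000
theta = 0.6957

0.6957


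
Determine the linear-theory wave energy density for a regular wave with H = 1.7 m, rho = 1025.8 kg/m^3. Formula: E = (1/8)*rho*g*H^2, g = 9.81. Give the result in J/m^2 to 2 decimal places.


E = (1/8) * rho * g * H^2
E = (1/8) * 1025.8 * 9.81 * 1.7^2
E = 0.125 * 1025.8 * 9.81 * 2.8900
E = 3635.29 J/m^2

3635.29


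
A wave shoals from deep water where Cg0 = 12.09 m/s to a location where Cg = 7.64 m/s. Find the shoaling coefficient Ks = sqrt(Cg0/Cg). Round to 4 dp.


Ks = sqrt(Cg0 / Cg)
Ks = sqrt(12.09 / 7.64)
Ks = sqrt(1.5825)
Ks = 1.2580

1.2580


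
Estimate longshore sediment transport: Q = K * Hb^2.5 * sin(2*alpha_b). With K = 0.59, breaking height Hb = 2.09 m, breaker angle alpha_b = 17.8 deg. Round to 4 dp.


Q = K * Hb^2.5 * sin(2 * alpha_b)
Hb^2.5 = 2.09^2.5 = 6.314889
sin(2 * 17.8) = sin(35.6) = 0.582123
Q = 0.59 * 6.314889 * 0.582123
Q = 2.1689 m^3/s

2.1689


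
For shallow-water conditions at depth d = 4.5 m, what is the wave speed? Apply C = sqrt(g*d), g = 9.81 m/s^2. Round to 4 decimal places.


Using the shallow-water approximation:
C = sqrt(g * d) = sqrt(9.81 * 4.5)
C = sqrt(44.1450)
C = 6.6442 m/s

6.6442


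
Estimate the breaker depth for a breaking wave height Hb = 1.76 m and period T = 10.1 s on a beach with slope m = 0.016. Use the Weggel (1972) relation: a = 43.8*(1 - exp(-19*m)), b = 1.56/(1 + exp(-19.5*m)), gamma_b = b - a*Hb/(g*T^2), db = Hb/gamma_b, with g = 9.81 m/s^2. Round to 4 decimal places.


a = 43.8 * (1 - exp(-19 * m))
exp(-19 * 0.016) = exp(-0.3040) = 0.737861
a = 43.8 * (1 - 0.737861) = 11.481694
b = 1.56 / (1 + exp(-19.5 * m))
exp(-19.5 * 0.016) = exp(-0.3120) = 0.731982
b = 1.56 / (1 + 0.731982) = 0.900702
Hb / (g * T^2) = 1.76 / (9.81 * 10.1^2) = 1.76 / 1000.7181 = 0.00175874
gamma_b = b - a * Hb/(g*T^2) = 0.900702 - 11.481694 * 0.00175874 = 0.880509
db = Hb / gamma_b = 1.76 / 0.880509
db = 1.9988 m

1.9988


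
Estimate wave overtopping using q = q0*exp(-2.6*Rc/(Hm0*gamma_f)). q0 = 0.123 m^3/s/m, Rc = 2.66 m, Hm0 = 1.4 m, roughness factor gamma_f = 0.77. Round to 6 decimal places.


q = q0 * exp(-2.6 * Rc / (Hm0 * gamma_f))
Exponent = -2.6 * 2.66 / (1.4 * 0.77)
= -2.6 * 2.66 / 1.0780
= -6.415584
exp(-6.415584) = 0.001636
q = 0.123 * 0.001636
q = 0.000201 m^3/s/m

0.000201


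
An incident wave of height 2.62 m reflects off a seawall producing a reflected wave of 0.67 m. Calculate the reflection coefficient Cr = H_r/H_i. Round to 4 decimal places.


Cr = H_r / H_i
Cr = 0.67 / 2.62
Cr = 0.2557

0.2557


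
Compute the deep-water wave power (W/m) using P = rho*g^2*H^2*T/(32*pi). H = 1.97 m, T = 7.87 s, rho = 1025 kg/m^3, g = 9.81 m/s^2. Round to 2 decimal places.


P = rho * g^2 * H^2 * T / (32 * pi)
P = 1025 * 9.81^2 * 1.97^2 * 7.87 / (32 * pi)
P = 1025 * 96.2361 * 3.8809 * 7.87 / 100.53096
P = 29968.79 W/m

29968.79


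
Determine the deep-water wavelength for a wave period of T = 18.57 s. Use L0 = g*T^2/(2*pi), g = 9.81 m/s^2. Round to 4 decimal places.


L0 = g * T^2 / (2 * pi)
L0 = 9.81 * 18.57^2 / (2 * pi)
L0 = 9.81 * 344.8449 / 6.28319
L0 = 3382.9285 / 6.28319
L0 = 538.4098 m

538.4098


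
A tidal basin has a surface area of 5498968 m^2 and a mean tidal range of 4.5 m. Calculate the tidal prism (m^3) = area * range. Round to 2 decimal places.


Tidal prism = Area * Tidal range
P = 5498968 * 4.5
P = 24745356.00 m^3

24745356.00


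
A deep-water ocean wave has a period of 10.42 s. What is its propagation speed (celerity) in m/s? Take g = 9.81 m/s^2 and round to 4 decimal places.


We use the deep-water celerity formula:
C = g * T / (2 * pi)
C = 9.81 * 10.42 / (2 * 3.14159...)
C = 102.220200 / 6.283185
C = 16.2689 m/s

16.2689


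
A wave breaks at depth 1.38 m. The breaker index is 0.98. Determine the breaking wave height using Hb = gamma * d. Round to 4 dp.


Hb = gamma * d
Hb = 0.98 * 1.38
Hb = 1.3524 m

1.3524


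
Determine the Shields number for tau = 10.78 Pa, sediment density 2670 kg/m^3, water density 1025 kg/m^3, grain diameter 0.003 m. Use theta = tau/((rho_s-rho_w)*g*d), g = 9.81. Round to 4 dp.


theta = tau / ((rho_s - rho_w) * g * d)
rho_s - rho_w = 2670 - 1025 = 1645
Denominator = 1645 * 9.81 * 0.003 = 48.412350
theta = 10.78 / 48.412350
theta = 0.2227

0.2227


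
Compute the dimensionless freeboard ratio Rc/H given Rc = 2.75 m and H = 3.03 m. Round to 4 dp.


Relative freeboard = Rc / H
= 2.75 / 3.03
= 0.9076

0.9076


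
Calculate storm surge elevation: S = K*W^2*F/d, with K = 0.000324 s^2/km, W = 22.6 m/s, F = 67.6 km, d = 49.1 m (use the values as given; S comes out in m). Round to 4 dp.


S = K * W^2 * F / d
W^2 = 22.6^2 = 510.76
S = 0.000324 * 510.76 * 67.6 / 49.1
Numerator = 0.000324 * 510.76 * 67.6 = 11.186870
S = 11.186870 / 49.1 = 0.2278 m

0.2278


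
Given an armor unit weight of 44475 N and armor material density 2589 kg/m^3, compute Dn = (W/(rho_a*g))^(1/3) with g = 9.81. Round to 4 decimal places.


V = W / (rho_a * g)
V = 44475 / (2589 * 9.81)
V = 44475 / 25398.09
V = 1.751116 m^3
Dn = V^(1/3) = 1.751116^(1/3)
Dn = 1.2053 m

1.2053


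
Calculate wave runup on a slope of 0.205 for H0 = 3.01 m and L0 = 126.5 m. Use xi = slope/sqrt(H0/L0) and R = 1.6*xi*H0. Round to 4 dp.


xi = slope / sqrt(H0/L0)
H0/L0 = 3.01/126.5 = 0.023794
sqrt(0.023794) = 0.154255
xi = 0.205 / 0.154255 = 1.328972
R = 1.6 * xi * H0 = 1.6 * 1.328972 * 3.01
R = 6.4003 m

6.4003


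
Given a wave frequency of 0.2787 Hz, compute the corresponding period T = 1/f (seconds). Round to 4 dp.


T = 1 / f
T = 1 / 0.2787
T = 3.5881 s

3.5881


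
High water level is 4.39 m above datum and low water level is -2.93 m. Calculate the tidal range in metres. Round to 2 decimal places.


Tidal range = High water - Low water
Tidal range = 4.39 - (-2.93)
Tidal range = 7.32 m

7.32


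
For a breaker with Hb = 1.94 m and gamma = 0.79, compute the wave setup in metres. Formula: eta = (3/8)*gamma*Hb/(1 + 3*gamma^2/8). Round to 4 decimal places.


eta = (3/8) * gamma * Hb / (1 + 3*gamma^2/8)
Numerator = (3/8) * 0.79 * 1.94 = 0.574725
Denominator = 1 + 3*0.79^2/8 = 1 + 0.234038 = 1.234038
eta = 0.574725 / 1.234038
eta = 0.4657 m

0.4657


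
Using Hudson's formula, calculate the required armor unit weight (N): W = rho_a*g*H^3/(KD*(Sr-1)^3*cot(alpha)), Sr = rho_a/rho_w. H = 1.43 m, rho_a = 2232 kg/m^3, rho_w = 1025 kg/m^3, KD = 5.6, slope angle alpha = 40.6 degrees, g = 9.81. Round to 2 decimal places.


Sr = rho_a / rho_w = 2232 / 1025 = 2.177561
(Sr - 1) = 1.177561
(Sr - 1)^3 = 1.632865
cot(40.6) = 1 / tan(40.6) = 1 / 0.857104 = 1.166720
Numerator = 2232 * 9.81 * 1.43^3 = 64028.2025
Denominator = 5.6 * 1.632865 * 1.166720 = 10.668538
W = 64028.2025 / 10.668538
W = 6001.59 N

6001.59


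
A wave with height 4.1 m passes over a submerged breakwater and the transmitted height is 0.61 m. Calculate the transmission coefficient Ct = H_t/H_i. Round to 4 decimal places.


Ct = H_t / H_i
Ct = 0.61 / 4.1
Ct = 0.1488

0.1488


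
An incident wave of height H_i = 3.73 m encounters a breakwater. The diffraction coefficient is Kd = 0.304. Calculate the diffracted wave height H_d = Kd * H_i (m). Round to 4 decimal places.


H_d = Kd * H_i
H_d = 0.304 * 3.73
H_d = 1.1339 m

1.1339


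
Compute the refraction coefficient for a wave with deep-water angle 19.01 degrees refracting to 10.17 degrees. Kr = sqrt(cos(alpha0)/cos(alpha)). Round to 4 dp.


Kr = sqrt(cos(alpha0) / cos(alpha))
cos(19.01) = 0.945462
cos(10.17) = 0.984288
Kr = sqrt(0.945462 / 0.984288)
Kr = sqrt(0.960554)
Kr = 0.9801

0.9801


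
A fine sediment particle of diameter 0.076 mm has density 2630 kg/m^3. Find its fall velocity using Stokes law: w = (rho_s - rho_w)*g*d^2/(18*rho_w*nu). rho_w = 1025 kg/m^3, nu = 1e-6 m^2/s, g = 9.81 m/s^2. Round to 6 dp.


w = (rho_s - rho_w) * g * d^2 / (18 * rho_w * nu)
d = 0.076 mm = 0.000076 m
rho_s - rho_w = 2630 - 1025 = 1605
Numerator = 1605 * 9.81 * (0.000076)^2 = 0.000090943409
Denominator = 18 * 1025 * 1e-6 = 0.018450
w = 0.004929 m/s

0.004929


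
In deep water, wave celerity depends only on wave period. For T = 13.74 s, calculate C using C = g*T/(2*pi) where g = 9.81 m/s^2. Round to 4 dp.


We use the deep-water celerity formula:
C = g * T / (2 * pi)
C = 9.81 * 13.74 / (2 * 3.14159...)
C = 134.789400 / 6.283185
C = 21.4524 m/s

21.4524


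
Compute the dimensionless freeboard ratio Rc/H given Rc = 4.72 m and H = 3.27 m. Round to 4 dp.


Relative freeboard = Rc / H
= 4.72 / 3.27
= 1.4434

1.4434


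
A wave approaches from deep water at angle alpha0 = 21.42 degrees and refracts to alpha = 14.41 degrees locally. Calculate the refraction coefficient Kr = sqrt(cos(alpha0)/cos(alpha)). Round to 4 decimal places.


Kr = sqrt(cos(alpha0) / cos(alpha))
cos(21.42) = 0.930928
cos(14.41) = 0.968540
Kr = sqrt(0.930928 / 0.968540)
Kr = sqrt(0.961167)
Kr = 0.9804

0.9804


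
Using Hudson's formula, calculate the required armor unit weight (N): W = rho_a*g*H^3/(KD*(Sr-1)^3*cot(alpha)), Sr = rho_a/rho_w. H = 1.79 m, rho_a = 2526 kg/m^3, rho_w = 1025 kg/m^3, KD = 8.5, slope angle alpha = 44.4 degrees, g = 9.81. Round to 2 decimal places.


Sr = rho_a / rho_w = 2526 / 1025 = 2.464390
(Sr - 1) = 1.464390
(Sr - 1)^3 = 3.140295
cot(44.4) = 1 / tan(44.4) = 1 / 0.979272 = 1.021166
Numerator = 2526 * 9.81 * 1.79^3 = 142122.0445
Denominator = 8.5 * 3.140295 * 1.021166 = 27.257493
W = 142122.0445 / 27.257493
W = 5214.05 N

5214.05


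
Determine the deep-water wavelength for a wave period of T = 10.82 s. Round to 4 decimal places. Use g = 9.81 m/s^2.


L0 = g * T^2 / (2 * pi)
L0 = 9.81 * 10.82^2 / (2 * pi)
L0 = 9.81 * 117.0724 / 6.28319
L0 = 1148.4802 / 6.28319
L0 = 182.7863 m

182.7863


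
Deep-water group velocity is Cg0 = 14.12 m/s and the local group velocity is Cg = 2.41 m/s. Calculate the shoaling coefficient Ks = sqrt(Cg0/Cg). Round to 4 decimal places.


Ks = sqrt(Cg0 / Cg)
Ks = sqrt(14.12 / 2.41)
Ks = sqrt(5.8589)
Ks = 2.4205

2.4205


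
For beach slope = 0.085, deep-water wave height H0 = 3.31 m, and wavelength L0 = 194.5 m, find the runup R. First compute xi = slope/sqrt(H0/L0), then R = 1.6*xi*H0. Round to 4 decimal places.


xi = slope / sqrt(H0/L0)
H0/L0 = 3.31/194.5 = 0.017018
sqrt(0.017018) = 0.130453
xi = 0.085 / 0.130453 = 0.651575
R = 1.6 * xi * H0 = 1.6 * 0.651575 * 3.31
R = 3.4507 m

3.4507


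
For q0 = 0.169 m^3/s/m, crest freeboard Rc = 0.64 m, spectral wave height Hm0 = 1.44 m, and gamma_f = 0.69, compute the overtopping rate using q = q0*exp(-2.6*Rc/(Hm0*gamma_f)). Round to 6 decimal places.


q = q0 * exp(-2.6 * Rc / (Hm0 * gamma_f))
Exponent = -2.6 * 0.64 / (1.44 * 0.69)
= -2.6 * 0.64 / 0.9936
= -1.674718
exp(-1.674718) = 0.187361
q = 0.169 * 0.187361
q = 0.031664 m^3/s/m

0.031664


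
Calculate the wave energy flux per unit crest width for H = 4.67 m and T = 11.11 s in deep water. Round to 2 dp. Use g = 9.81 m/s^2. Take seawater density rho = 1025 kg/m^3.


P = rho * g^2 * H^2 * T / (32 * pi)
P = 1025 * 9.81^2 * 4.67^2 * 11.11 / (32 * pi)
P = 1025 * 96.2361 * 21.8089 * 11.11 / 100.53096
P = 237744.16 W/m

237744.16


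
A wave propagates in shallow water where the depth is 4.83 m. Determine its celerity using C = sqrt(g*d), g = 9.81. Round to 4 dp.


Using the shallow-water approximation:
C = sqrt(g * d) = sqrt(9.81 * 4.83)
C = sqrt(47.3823)
C = 6.8835 m/s

6.8835


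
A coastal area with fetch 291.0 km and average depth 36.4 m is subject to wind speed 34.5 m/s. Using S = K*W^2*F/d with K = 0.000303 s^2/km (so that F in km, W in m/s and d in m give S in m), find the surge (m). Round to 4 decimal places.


S = K * W^2 * F / d
W^2 = 34.5^2 = 1190.25
S = 0.000303 * 1190.25 * 291.0 / 36.4
Numerator = 0.000303 * 1190.25 * 291.0 = 104.947913
S = 104.947913 / 36.4 = 2.8832 m

2.8832


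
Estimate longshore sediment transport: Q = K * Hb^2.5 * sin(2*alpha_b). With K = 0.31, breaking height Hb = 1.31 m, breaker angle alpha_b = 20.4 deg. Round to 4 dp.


Q = K * Hb^2.5 * sin(2 * alpha_b)
Hb^2.5 = 1.31^2.5 = 1.964166
sin(2 * 20.4) = sin(40.8) = 0.653421
Q = 0.31 * 1.964166 * 0.653421
Q = 0.3979 m^3/s

0.3979


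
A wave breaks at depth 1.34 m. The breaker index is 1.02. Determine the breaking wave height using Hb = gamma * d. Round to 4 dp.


Hb = gamma * d
Hb = 1.02 * 1.34
Hb = 1.3668 m

1.3668


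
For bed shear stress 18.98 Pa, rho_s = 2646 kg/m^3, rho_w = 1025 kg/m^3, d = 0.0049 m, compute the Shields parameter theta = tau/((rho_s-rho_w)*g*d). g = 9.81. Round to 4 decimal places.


theta = tau / ((rho_s - rho_w) * g * d)
rho_s - rho_w = 2646 - 1025 = 1621
Denominator = 1621 * 9.81 * 0.0049 = 77.919849
theta = 18.98 / 77.919849
theta = 0.2436

0.2436


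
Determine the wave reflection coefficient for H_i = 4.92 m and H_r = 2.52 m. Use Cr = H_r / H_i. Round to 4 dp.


Cr = H_r / H_i
Cr = 2.52 / 4.92
Cr = 0.5122

0.5122


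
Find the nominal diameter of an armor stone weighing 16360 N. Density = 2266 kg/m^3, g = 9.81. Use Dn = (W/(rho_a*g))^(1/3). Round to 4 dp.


V = W / (rho_a * g)
V = 16360 / (2266 * 9.81)
V = 16360 / 22229.46
V = 0.735960 m^3
Dn = V^(1/3) = 0.735960^(1/3)
Dn = 0.9029 m

0.9029


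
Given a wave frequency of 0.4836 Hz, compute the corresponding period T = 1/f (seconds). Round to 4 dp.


T = 1 / f
T = 1 / 0.4836
T = 2.0678 s

2.0678


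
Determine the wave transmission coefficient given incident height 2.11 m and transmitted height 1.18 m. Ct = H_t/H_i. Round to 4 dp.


Ct = H_t / H_i
Ct = 1.18 / 2.11
Ct = 0.5592

0.5592


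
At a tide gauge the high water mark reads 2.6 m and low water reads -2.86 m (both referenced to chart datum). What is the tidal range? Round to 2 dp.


Tidal range = High water - Low water
Tidal range = 2.6 - (-2.86)
Tidal range = 5.46 m

5.46


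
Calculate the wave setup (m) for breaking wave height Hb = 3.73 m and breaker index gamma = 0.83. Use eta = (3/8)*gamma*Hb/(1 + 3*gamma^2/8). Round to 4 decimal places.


eta = (3/8) * gamma * Hb / (1 + 3*gamma^2/8)
Numerator = (3/8) * 0.83 * 3.73 = 1.160962
Denominator = 1 + 3*0.83^2/8 = 1 + 0.258338 = 1.258338
eta = 1.160962 / 1.258338
eta = 0.9226 m

0.9226


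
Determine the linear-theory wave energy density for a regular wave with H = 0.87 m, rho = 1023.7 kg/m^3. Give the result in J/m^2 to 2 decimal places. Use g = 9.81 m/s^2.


E = (1/8) * rho * g * H^2
E = (1/8) * 1023.7 * 9.81 * 0.87^2
E = 0.125 * 1023.7 * 9.81 * 0.7569
E = 950.15 J/m^2

950.15


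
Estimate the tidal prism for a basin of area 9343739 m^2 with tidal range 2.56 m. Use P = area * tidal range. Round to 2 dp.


Tidal prism = Area * Tidal range
P = 9343739 * 2.56
P = 23919971.84 m^3

23919971.84


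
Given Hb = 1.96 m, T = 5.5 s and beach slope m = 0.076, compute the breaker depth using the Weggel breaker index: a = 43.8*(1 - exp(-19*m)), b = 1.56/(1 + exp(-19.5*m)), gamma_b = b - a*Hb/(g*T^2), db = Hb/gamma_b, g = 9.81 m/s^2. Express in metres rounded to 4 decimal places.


a = 43.8 * (1 - exp(-19 * m))
exp(-19 * 0.076) = exp(-1.4440) = 0.235982
a = 43.8 * (1 - 0.235982) = 33.463991
b = 1.56 / (1 + exp(-19.5 * m))
exp(-19.5 * 0.076) = exp(-1.4820) = 0.227183
b = 1.56 / (1 + 0.227183) = 1.271204
Hb / (g * T^2) = 1.96 / (9.81 * 5.5^2) = 1.96 / 296.7525 = 0.00660483
gamma_b = b - a * Hb/(g*T^2) = 1.271204 - 33.463991 * 0.00660483 = 1.050180
db = Hb / gamma_b = 1.96 / 1.050180
db = 1.8663 m

1.8663


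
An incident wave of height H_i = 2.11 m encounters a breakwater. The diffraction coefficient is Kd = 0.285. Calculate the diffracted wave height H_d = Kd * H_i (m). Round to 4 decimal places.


H_d = Kd * H_i
H_d = 0.285 * 2.11
H_d = 0.6014 m

0.6014


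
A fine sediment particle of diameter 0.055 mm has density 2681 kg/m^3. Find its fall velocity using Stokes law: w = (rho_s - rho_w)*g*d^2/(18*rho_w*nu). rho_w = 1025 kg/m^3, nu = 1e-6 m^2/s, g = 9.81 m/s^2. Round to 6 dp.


w = (rho_s - rho_w) * g * d^2 / (18 * rho_w * nu)
d = 0.055 mm = 0.000055 m
rho_s - rho_w = 2681 - 1025 = 1656
Numerator = 1656 * 9.81 * (0.000055)^2 = 0.000049142214
Denominator = 18 * 1025 * 1e-6 = 0.018450
w = 0.002664 m/s

0.002664


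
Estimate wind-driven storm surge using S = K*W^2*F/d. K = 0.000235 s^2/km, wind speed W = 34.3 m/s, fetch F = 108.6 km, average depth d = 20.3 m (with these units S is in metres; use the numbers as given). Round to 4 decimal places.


S = K * W^2 * F / d
W^2 = 34.3^2 = 1176.49
S = 0.000235 * 1176.49 * 108.6 / 20.3
Numerator = 0.000235 * 1176.49 * 108.6 = 30.025201
S = 30.025201 / 20.3 = 1.4791 m

1.4791


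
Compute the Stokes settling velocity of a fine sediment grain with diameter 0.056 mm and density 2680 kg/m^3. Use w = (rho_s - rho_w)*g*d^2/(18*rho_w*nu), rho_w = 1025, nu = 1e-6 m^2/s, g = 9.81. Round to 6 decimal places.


w = (rho_s - rho_w) * g * d^2 / (18 * rho_w * nu)
d = 0.056 mm = 0.000056 m
rho_s - rho_w = 2680 - 1025 = 1655
Numerator = 1655 * 9.81 * (0.000056)^2 = 0.000050914685
Denominator = 18 * 1025 * 1e-6 = 0.018450
w = 0.002760 m/s

0.002760


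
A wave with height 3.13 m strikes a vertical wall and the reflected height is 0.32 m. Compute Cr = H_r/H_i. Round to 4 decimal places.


Cr = H_r / H_i
Cr = 0.32 / 3.13
Cr = 0.1022

0.1022


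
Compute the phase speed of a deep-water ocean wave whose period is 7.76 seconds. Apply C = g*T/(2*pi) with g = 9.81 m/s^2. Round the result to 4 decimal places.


We use the deep-water celerity formula:
C = g * T / (2 * pi)
C = 9.81 * 7.76 / (2 * 3.14159...)
C = 76.125600 / 6.283185
C = 12.1158 m/s

12.1158


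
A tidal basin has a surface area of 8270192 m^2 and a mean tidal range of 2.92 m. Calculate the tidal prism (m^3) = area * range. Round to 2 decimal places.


Tidal prism = Area * Tidal range
P = 8270192 * 2.92
P = 24148960.64 m^3

24148960.64


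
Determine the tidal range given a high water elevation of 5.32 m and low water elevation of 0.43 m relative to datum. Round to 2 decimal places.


Tidal range = High water - Low water
Tidal range = 5.32 - (0.43)
Tidal range = 4.89 m

4.89


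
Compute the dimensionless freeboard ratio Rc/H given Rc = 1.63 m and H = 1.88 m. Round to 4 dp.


Relative freeboard = Rc / H
= 1.63 / 1.88
= 0.8670

0.8670


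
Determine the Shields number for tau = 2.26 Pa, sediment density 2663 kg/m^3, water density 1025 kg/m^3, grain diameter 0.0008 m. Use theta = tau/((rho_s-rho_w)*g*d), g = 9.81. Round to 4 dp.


theta = tau / ((rho_s - rho_w) * g * d)
rho_s - rho_w = 2663 - 1025 = 1638
Denominator = 1638 * 9.81 * 0.0008 = 12.855024
theta = 2.26 / 12.855024
theta = 0.1758

0.1758


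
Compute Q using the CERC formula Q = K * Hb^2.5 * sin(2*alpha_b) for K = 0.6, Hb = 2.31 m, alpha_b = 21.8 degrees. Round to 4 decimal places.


Q = K * Hb^2.5 * sin(2 * alpha_b)
Hb^2.5 = 2.31^2.5 = 8.110170
sin(2 * 21.8) = sin(43.6) = 0.689620
Q = 0.6 * 8.110170 * 0.689620
Q = 3.3558 m^3/s

3.3558


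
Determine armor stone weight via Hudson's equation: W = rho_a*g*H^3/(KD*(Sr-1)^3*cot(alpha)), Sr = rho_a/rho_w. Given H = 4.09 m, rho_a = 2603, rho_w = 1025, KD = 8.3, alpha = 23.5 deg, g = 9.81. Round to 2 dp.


Sr = rho_a / rho_w = 2603 / 1025 = 2.539512
(Sr - 1) = 1.539512
(Sr - 1)^3 = 3.648794
cot(23.5) = 1 / tan(23.5) = 1 / 0.434812 = 2.299843
Numerator = 2603 * 9.81 * 4.09^3 = 1747081.2367
Denominator = 8.3 * 3.648794 * 2.299843 = 69.650718
W = 1747081.2367 / 69.650718
W = 25083.46 N

25083.46


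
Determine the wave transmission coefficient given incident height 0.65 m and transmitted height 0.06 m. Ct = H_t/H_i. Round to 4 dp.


Ct = H_t / H_i
Ct = 0.06 / 0.65
Ct = 0.0923

0.0923


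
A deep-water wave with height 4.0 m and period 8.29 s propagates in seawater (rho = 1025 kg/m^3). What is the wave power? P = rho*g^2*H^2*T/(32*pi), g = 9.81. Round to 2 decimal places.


P = rho * g^2 * H^2 * T / (32 * pi)
P = 1025 * 9.81^2 * 4.0^2 * 8.29 / (32 * pi)
P = 1025 * 96.2361 * 16.0000 * 8.29 / 100.53096
P = 130147.71 W/m

130147.71


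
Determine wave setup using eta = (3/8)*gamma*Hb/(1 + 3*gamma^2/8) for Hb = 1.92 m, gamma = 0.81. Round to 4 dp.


eta = (3/8) * gamma * Hb / (1 + 3*gamma^2/8)
Numerator = (3/8) * 0.81 * 1.92 = 0.583200
Denominator = 1 + 3*0.81^2/8 = 1 + 0.246038 = 1.246038
eta = 0.583200 / 1.246038
eta = 0.4680 m

0.4680


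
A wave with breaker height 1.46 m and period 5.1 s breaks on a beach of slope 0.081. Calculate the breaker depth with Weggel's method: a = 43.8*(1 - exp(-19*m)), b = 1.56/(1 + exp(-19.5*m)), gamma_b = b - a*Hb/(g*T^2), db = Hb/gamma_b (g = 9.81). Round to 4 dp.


a = 43.8 * (1 - exp(-19 * m))
exp(-19 * 0.081) = exp(-1.5390) = 0.214596
a = 43.8 * (1 - 0.214596) = 34.400713
b = 1.56 / (1 + exp(-19.5 * m))
exp(-19.5 * 0.081) = exp(-1.5795) = 0.206078
b = 1.56 / (1 + 0.206078) = 1.293449
Hb / (g * T^2) = 1.46 / (9.81 * 5.1^2) = 1.46 / 255.1581 = 0.00572194
gamma_b = b - a * Hb/(g*T^2) = 1.293449 - 34.400713 * 0.00572194 = 1.096610
db = Hb / gamma_b = 1.46 / 1.096610
db = 1.3314 m

1.3314


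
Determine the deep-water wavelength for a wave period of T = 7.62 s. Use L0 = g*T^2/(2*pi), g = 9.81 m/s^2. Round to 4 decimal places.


L0 = g * T^2 / (2 * pi)
L0 = 9.81 * 7.62^2 / (2 * pi)
L0 = 9.81 * 58.0644 / 6.28319
L0 = 569.6118 / 6.28319
L0 = 90.6565 m

90.6565


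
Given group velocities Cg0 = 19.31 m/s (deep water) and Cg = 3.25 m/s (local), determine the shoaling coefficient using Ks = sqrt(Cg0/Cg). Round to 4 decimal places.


Ks = sqrt(Cg0 / Cg)
Ks = sqrt(19.31 / 3.25)
Ks = sqrt(5.9415)
Ks = 2.4375

2.4375


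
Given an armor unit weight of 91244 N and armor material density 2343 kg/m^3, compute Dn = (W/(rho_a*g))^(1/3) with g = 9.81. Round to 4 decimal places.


V = W / (rho_a * g)
V = 91244 / (2343 * 9.81)
V = 91244 / 22984.83
V = 3.969749 m^3
Dn = V^(1/3) = 3.969749^(1/3)
Dn = 1.5834 m

1.5834


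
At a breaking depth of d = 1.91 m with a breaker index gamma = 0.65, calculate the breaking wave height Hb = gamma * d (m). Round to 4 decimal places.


Hb = gamma * d
Hb = 0.65 * 1.91
Hb = 1.2415 m

1.2415


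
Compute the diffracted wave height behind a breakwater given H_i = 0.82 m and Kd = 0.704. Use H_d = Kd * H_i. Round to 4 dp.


H_d = Kd * H_i
H_d = 0.704 * 0.82
H_d = 0.5773 m

0.5773


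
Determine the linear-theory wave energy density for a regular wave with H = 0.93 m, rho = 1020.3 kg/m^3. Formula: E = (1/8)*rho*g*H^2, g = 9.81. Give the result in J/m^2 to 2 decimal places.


E = (1/8) * rho * g * H^2
E = (1/8) * 1020.3 * 9.81 * 0.93^2
E = 0.125 * 1020.3 * 9.81 * 0.8649
E = 1082.11 J/m^2

1082.11


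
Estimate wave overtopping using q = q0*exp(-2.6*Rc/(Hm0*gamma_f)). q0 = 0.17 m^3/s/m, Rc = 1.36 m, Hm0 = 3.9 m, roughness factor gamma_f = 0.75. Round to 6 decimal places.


q = q0 * exp(-2.6 * Rc / (Hm0 * gamma_f))
Exponent = -2.6 * 1.36 / (3.9 * 0.75)
= -2.6 * 1.36 / 2.9250
= -1.208889
exp(-1.208889) = 0.298529
q = 0.17 * 0.298529
q = 0.050750 m^3/s/m

0.050750


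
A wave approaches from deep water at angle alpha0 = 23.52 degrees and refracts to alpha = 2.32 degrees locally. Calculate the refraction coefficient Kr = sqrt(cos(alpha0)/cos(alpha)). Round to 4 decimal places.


Kr = sqrt(cos(alpha0) / cos(alpha))
cos(23.52) = 0.916921
cos(2.32) = 0.999180
Kr = sqrt(0.916921 / 0.999180)
Kr = sqrt(0.917673)
Kr = 0.9580

0.9580


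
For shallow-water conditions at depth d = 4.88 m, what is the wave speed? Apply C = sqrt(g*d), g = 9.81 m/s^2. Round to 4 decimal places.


Using the shallow-water approximation:
C = sqrt(g * d) = sqrt(9.81 * 4.88)
C = sqrt(47.8728)
C = 6.9190 m/s

6.9190


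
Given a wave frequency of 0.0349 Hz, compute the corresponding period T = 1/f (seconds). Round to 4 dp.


T = 1 / f
T = 1 / 0.0349
T = 28.6533 s

28.6533
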